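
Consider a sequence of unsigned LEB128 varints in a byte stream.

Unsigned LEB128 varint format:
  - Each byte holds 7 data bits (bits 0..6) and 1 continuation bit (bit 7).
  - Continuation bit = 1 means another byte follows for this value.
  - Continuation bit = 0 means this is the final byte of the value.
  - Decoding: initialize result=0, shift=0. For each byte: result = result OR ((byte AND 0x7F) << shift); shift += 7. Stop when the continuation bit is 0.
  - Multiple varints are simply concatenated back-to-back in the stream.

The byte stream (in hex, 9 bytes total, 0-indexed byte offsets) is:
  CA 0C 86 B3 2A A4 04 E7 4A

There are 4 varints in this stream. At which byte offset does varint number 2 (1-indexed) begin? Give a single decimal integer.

Answer: 2

Derivation:
  byte[0]=0xCA cont=1 payload=0x4A=74: acc |= 74<<0 -> acc=74 shift=7
  byte[1]=0x0C cont=0 payload=0x0C=12: acc |= 12<<7 -> acc=1610 shift=14 [end]
Varint 1: bytes[0:2] = CA 0C -> value 1610 (2 byte(s))
  byte[2]=0x86 cont=1 payload=0x06=6: acc |= 6<<0 -> acc=6 shift=7
  byte[3]=0xB3 cont=1 payload=0x33=51: acc |= 51<<7 -> acc=6534 shift=14
  byte[4]=0x2A cont=0 payload=0x2A=42: acc |= 42<<14 -> acc=694662 shift=21 [end]
Varint 2: bytes[2:5] = 86 B3 2A -> value 694662 (3 byte(s))
  byte[5]=0xA4 cont=1 payload=0x24=36: acc |= 36<<0 -> acc=36 shift=7
  byte[6]=0x04 cont=0 payload=0x04=4: acc |= 4<<7 -> acc=548 shift=14 [end]
Varint 3: bytes[5:7] = A4 04 -> value 548 (2 byte(s))
  byte[7]=0xE7 cont=1 payload=0x67=103: acc |= 103<<0 -> acc=103 shift=7
  byte[8]=0x4A cont=0 payload=0x4A=74: acc |= 74<<7 -> acc=9575 shift=14 [end]
Varint 4: bytes[7:9] = E7 4A -> value 9575 (2 byte(s))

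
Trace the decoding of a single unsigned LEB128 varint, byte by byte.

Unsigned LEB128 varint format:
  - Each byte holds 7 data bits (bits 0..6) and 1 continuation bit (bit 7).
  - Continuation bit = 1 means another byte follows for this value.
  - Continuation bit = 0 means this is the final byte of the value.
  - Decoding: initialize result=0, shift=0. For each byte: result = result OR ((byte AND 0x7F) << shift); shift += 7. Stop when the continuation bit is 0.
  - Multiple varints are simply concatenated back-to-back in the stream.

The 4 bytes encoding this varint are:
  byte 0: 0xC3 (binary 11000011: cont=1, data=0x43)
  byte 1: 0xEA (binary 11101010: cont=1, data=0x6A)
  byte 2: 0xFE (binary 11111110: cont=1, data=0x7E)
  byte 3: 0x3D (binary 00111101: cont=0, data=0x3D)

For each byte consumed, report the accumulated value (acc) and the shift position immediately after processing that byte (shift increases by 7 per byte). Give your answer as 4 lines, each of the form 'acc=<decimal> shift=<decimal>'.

byte 0=0xC3: payload=0x43=67, contrib = 67<<0 = 67; acc -> 67, shift -> 7
byte 1=0xEA: payload=0x6A=106, contrib = 106<<7 = 13568; acc -> 13635, shift -> 14
byte 2=0xFE: payload=0x7E=126, contrib = 126<<14 = 2064384; acc -> 2078019, shift -> 21
byte 3=0x3D: payload=0x3D=61, contrib = 61<<21 = 127926272; acc -> 130004291, shift -> 28

Answer: acc=67 shift=7
acc=13635 shift=14
acc=2078019 shift=21
acc=130004291 shift=28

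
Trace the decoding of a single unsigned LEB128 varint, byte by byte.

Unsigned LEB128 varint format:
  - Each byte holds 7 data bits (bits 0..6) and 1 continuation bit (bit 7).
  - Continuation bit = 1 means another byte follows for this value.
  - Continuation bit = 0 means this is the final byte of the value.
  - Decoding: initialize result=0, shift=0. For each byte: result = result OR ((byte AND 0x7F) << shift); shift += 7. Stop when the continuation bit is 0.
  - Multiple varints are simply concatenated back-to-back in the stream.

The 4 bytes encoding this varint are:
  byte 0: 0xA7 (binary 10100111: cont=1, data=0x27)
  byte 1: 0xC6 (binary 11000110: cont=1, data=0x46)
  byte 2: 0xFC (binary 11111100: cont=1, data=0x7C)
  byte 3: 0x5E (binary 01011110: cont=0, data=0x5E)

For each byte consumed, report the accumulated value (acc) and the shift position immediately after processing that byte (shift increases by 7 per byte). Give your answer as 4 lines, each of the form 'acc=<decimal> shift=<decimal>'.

Answer: acc=39 shift=7
acc=8999 shift=14
acc=2040615 shift=21
acc=199172903 shift=28

Derivation:
byte 0=0xA7: payload=0x27=39, contrib = 39<<0 = 39; acc -> 39, shift -> 7
byte 1=0xC6: payload=0x46=70, contrib = 70<<7 = 8960; acc -> 8999, shift -> 14
byte 2=0xFC: payload=0x7C=124, contrib = 124<<14 = 2031616; acc -> 2040615, shift -> 21
byte 3=0x5E: payload=0x5E=94, contrib = 94<<21 = 197132288; acc -> 199172903, shift -> 28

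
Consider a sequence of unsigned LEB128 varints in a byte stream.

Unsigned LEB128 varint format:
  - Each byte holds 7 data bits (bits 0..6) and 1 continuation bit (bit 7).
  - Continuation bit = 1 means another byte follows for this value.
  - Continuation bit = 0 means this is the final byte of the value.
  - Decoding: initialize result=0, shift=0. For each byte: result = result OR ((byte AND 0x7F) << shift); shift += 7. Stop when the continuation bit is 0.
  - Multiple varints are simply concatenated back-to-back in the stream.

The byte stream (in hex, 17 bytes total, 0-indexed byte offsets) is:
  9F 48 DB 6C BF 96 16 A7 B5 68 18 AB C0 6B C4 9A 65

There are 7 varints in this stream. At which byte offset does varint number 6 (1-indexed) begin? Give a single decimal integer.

  byte[0]=0x9F cont=1 payload=0x1F=31: acc |= 31<<0 -> acc=31 shift=7
  byte[1]=0x48 cont=0 payload=0x48=72: acc |= 72<<7 -> acc=9247 shift=14 [end]
Varint 1: bytes[0:2] = 9F 48 -> value 9247 (2 byte(s))
  byte[2]=0xDB cont=1 payload=0x5B=91: acc |= 91<<0 -> acc=91 shift=7
  byte[3]=0x6C cont=0 payload=0x6C=108: acc |= 108<<7 -> acc=13915 shift=14 [end]
Varint 2: bytes[2:4] = DB 6C -> value 13915 (2 byte(s))
  byte[4]=0xBF cont=1 payload=0x3F=63: acc |= 63<<0 -> acc=63 shift=7
  byte[5]=0x96 cont=1 payload=0x16=22: acc |= 22<<7 -> acc=2879 shift=14
  byte[6]=0x16 cont=0 payload=0x16=22: acc |= 22<<14 -> acc=363327 shift=21 [end]
Varint 3: bytes[4:7] = BF 96 16 -> value 363327 (3 byte(s))
  byte[7]=0xA7 cont=1 payload=0x27=39: acc |= 39<<0 -> acc=39 shift=7
  byte[8]=0xB5 cont=1 payload=0x35=53: acc |= 53<<7 -> acc=6823 shift=14
  byte[9]=0x68 cont=0 payload=0x68=104: acc |= 104<<14 -> acc=1710759 shift=21 [end]
Varint 4: bytes[7:10] = A7 B5 68 -> value 1710759 (3 byte(s))
  byte[10]=0x18 cont=0 payload=0x18=24: acc |= 24<<0 -> acc=24 shift=7 [end]
Varint 5: bytes[10:11] = 18 -> value 24 (1 byte(s))
  byte[11]=0xAB cont=1 payload=0x2B=43: acc |= 43<<0 -> acc=43 shift=7
  byte[12]=0xC0 cont=1 payload=0x40=64: acc |= 64<<7 -> acc=8235 shift=14
  byte[13]=0x6B cont=0 payload=0x6B=107: acc |= 107<<14 -> acc=1761323 shift=21 [end]
Varint 6: bytes[11:14] = AB C0 6B -> value 1761323 (3 byte(s))
  byte[14]=0xC4 cont=1 payload=0x44=68: acc |= 68<<0 -> acc=68 shift=7
  byte[15]=0x9A cont=1 payload=0x1A=26: acc |= 26<<7 -> acc=3396 shift=14
  byte[16]=0x65 cont=0 payload=0x65=101: acc |= 101<<14 -> acc=1658180 shift=21 [end]
Varint 7: bytes[14:17] = C4 9A 65 -> value 1658180 (3 byte(s))

Answer: 11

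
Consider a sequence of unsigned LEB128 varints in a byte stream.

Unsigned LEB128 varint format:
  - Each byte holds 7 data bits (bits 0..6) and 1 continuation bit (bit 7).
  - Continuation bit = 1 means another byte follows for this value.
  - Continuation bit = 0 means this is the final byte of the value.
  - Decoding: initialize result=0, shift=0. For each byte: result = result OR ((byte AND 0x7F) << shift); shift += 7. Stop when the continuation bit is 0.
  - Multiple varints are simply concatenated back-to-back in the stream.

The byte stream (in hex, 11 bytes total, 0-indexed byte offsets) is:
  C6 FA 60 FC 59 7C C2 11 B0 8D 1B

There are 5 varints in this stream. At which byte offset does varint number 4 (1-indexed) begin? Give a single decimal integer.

Answer: 6

Derivation:
  byte[0]=0xC6 cont=1 payload=0x46=70: acc |= 70<<0 -> acc=70 shift=7
  byte[1]=0xFA cont=1 payload=0x7A=122: acc |= 122<<7 -> acc=15686 shift=14
  byte[2]=0x60 cont=0 payload=0x60=96: acc |= 96<<14 -> acc=1588550 shift=21 [end]
Varint 1: bytes[0:3] = C6 FA 60 -> value 1588550 (3 byte(s))
  byte[3]=0xFC cont=1 payload=0x7C=124: acc |= 124<<0 -> acc=124 shift=7
  byte[4]=0x59 cont=0 payload=0x59=89: acc |= 89<<7 -> acc=11516 shift=14 [end]
Varint 2: bytes[3:5] = FC 59 -> value 11516 (2 byte(s))
  byte[5]=0x7C cont=0 payload=0x7C=124: acc |= 124<<0 -> acc=124 shift=7 [end]
Varint 3: bytes[5:6] = 7C -> value 124 (1 byte(s))
  byte[6]=0xC2 cont=1 payload=0x42=66: acc |= 66<<0 -> acc=66 shift=7
  byte[7]=0x11 cont=0 payload=0x11=17: acc |= 17<<7 -> acc=2242 shift=14 [end]
Varint 4: bytes[6:8] = C2 11 -> value 2242 (2 byte(s))
  byte[8]=0xB0 cont=1 payload=0x30=48: acc |= 48<<0 -> acc=48 shift=7
  byte[9]=0x8D cont=1 payload=0x0D=13: acc |= 13<<7 -> acc=1712 shift=14
  byte[10]=0x1B cont=0 payload=0x1B=27: acc |= 27<<14 -> acc=444080 shift=21 [end]
Varint 5: bytes[8:11] = B0 8D 1B -> value 444080 (3 byte(s))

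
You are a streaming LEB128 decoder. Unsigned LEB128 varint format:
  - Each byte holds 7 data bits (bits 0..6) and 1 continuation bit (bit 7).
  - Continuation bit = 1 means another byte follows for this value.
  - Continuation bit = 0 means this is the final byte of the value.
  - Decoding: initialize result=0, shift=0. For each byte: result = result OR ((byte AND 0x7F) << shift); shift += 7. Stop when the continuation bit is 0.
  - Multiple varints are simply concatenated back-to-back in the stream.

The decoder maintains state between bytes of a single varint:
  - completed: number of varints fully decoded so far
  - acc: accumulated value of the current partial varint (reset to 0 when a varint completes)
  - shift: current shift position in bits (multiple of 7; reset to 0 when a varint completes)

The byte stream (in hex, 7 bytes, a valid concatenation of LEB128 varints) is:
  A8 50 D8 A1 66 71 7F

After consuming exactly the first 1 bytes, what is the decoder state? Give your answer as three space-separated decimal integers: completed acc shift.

Answer: 0 40 7

Derivation:
byte[0]=0xA8 cont=1 payload=0x28: acc |= 40<<0 -> completed=0 acc=40 shift=7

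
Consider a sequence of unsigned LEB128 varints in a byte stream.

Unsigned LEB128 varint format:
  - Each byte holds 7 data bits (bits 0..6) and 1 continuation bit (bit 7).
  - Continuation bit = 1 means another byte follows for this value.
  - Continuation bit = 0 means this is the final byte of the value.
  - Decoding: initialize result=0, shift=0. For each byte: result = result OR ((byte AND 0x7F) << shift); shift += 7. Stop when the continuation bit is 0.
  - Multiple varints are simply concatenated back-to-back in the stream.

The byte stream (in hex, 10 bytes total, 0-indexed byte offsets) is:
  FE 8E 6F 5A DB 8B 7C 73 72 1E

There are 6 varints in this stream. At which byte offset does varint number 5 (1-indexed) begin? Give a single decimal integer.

  byte[0]=0xFE cont=1 payload=0x7E=126: acc |= 126<<0 -> acc=126 shift=7
  byte[1]=0x8E cont=1 payload=0x0E=14: acc |= 14<<7 -> acc=1918 shift=14
  byte[2]=0x6F cont=0 payload=0x6F=111: acc |= 111<<14 -> acc=1820542 shift=21 [end]
Varint 1: bytes[0:3] = FE 8E 6F -> value 1820542 (3 byte(s))
  byte[3]=0x5A cont=0 payload=0x5A=90: acc |= 90<<0 -> acc=90 shift=7 [end]
Varint 2: bytes[3:4] = 5A -> value 90 (1 byte(s))
  byte[4]=0xDB cont=1 payload=0x5B=91: acc |= 91<<0 -> acc=91 shift=7
  byte[5]=0x8B cont=1 payload=0x0B=11: acc |= 11<<7 -> acc=1499 shift=14
  byte[6]=0x7C cont=0 payload=0x7C=124: acc |= 124<<14 -> acc=2033115 shift=21 [end]
Varint 3: bytes[4:7] = DB 8B 7C -> value 2033115 (3 byte(s))
  byte[7]=0x73 cont=0 payload=0x73=115: acc |= 115<<0 -> acc=115 shift=7 [end]
Varint 4: bytes[7:8] = 73 -> value 115 (1 byte(s))
  byte[8]=0x72 cont=0 payload=0x72=114: acc |= 114<<0 -> acc=114 shift=7 [end]
Varint 5: bytes[8:9] = 72 -> value 114 (1 byte(s))
  byte[9]=0x1E cont=0 payload=0x1E=30: acc |= 30<<0 -> acc=30 shift=7 [end]
Varint 6: bytes[9:10] = 1E -> value 30 (1 byte(s))

Answer: 8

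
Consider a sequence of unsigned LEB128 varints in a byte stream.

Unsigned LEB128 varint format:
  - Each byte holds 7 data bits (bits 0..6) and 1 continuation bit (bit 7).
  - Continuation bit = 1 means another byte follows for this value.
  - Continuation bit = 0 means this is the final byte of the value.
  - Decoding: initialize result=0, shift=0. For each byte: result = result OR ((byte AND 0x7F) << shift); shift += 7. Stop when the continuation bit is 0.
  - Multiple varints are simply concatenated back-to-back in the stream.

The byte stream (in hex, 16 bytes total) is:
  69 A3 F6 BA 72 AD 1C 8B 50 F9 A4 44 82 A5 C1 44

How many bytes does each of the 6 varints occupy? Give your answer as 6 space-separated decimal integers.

  byte[0]=0x69 cont=0 payload=0x69=105: acc |= 105<<0 -> acc=105 shift=7 [end]
Varint 1: bytes[0:1] = 69 -> value 105 (1 byte(s))
  byte[1]=0xA3 cont=1 payload=0x23=35: acc |= 35<<0 -> acc=35 shift=7
  byte[2]=0xF6 cont=1 payload=0x76=118: acc |= 118<<7 -> acc=15139 shift=14
  byte[3]=0xBA cont=1 payload=0x3A=58: acc |= 58<<14 -> acc=965411 shift=21
  byte[4]=0x72 cont=0 payload=0x72=114: acc |= 114<<21 -> acc=240040739 shift=28 [end]
Varint 2: bytes[1:5] = A3 F6 BA 72 -> value 240040739 (4 byte(s))
  byte[5]=0xAD cont=1 payload=0x2D=45: acc |= 45<<0 -> acc=45 shift=7
  byte[6]=0x1C cont=0 payload=0x1C=28: acc |= 28<<7 -> acc=3629 shift=14 [end]
Varint 3: bytes[5:7] = AD 1C -> value 3629 (2 byte(s))
  byte[7]=0x8B cont=1 payload=0x0B=11: acc |= 11<<0 -> acc=11 shift=7
  byte[8]=0x50 cont=0 payload=0x50=80: acc |= 80<<7 -> acc=10251 shift=14 [end]
Varint 4: bytes[7:9] = 8B 50 -> value 10251 (2 byte(s))
  byte[9]=0xF9 cont=1 payload=0x79=121: acc |= 121<<0 -> acc=121 shift=7
  byte[10]=0xA4 cont=1 payload=0x24=36: acc |= 36<<7 -> acc=4729 shift=14
  byte[11]=0x44 cont=0 payload=0x44=68: acc |= 68<<14 -> acc=1118841 shift=21 [end]
Varint 5: bytes[9:12] = F9 A4 44 -> value 1118841 (3 byte(s))
  byte[12]=0x82 cont=1 payload=0x02=2: acc |= 2<<0 -> acc=2 shift=7
  byte[13]=0xA5 cont=1 payload=0x25=37: acc |= 37<<7 -> acc=4738 shift=14
  byte[14]=0xC1 cont=1 payload=0x41=65: acc |= 65<<14 -> acc=1069698 shift=21
  byte[15]=0x44 cont=0 payload=0x44=68: acc |= 68<<21 -> acc=143676034 shift=28 [end]
Varint 6: bytes[12:16] = 82 A5 C1 44 -> value 143676034 (4 byte(s))

Answer: 1 4 2 2 3 4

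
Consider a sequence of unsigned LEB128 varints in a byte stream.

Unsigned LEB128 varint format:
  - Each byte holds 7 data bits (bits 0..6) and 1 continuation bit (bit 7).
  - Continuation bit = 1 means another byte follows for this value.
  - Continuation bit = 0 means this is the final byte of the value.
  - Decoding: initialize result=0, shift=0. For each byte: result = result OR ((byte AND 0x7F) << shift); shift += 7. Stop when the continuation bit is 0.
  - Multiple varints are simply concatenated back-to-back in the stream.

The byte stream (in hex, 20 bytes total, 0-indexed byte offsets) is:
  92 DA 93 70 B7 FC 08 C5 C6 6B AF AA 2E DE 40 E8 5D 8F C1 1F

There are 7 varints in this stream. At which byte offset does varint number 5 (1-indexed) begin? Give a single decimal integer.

  byte[0]=0x92 cont=1 payload=0x12=18: acc |= 18<<0 -> acc=18 shift=7
  byte[1]=0xDA cont=1 payload=0x5A=90: acc |= 90<<7 -> acc=11538 shift=14
  byte[2]=0x93 cont=1 payload=0x13=19: acc |= 19<<14 -> acc=322834 shift=21
  byte[3]=0x70 cont=0 payload=0x70=112: acc |= 112<<21 -> acc=235203858 shift=28 [end]
Varint 1: bytes[0:4] = 92 DA 93 70 -> value 235203858 (4 byte(s))
  byte[4]=0xB7 cont=1 payload=0x37=55: acc |= 55<<0 -> acc=55 shift=7
  byte[5]=0xFC cont=1 payload=0x7C=124: acc |= 124<<7 -> acc=15927 shift=14
  byte[6]=0x08 cont=0 payload=0x08=8: acc |= 8<<14 -> acc=146999 shift=21 [end]
Varint 2: bytes[4:7] = B7 FC 08 -> value 146999 (3 byte(s))
  byte[7]=0xC5 cont=1 payload=0x45=69: acc |= 69<<0 -> acc=69 shift=7
  byte[8]=0xC6 cont=1 payload=0x46=70: acc |= 70<<7 -> acc=9029 shift=14
  byte[9]=0x6B cont=0 payload=0x6B=107: acc |= 107<<14 -> acc=1762117 shift=21 [end]
Varint 3: bytes[7:10] = C5 C6 6B -> value 1762117 (3 byte(s))
  byte[10]=0xAF cont=1 payload=0x2F=47: acc |= 47<<0 -> acc=47 shift=7
  byte[11]=0xAA cont=1 payload=0x2A=42: acc |= 42<<7 -> acc=5423 shift=14
  byte[12]=0x2E cont=0 payload=0x2E=46: acc |= 46<<14 -> acc=759087 shift=21 [end]
Varint 4: bytes[10:13] = AF AA 2E -> value 759087 (3 byte(s))
  byte[13]=0xDE cont=1 payload=0x5E=94: acc |= 94<<0 -> acc=94 shift=7
  byte[14]=0x40 cont=0 payload=0x40=64: acc |= 64<<7 -> acc=8286 shift=14 [end]
Varint 5: bytes[13:15] = DE 40 -> value 8286 (2 byte(s))
  byte[15]=0xE8 cont=1 payload=0x68=104: acc |= 104<<0 -> acc=104 shift=7
  byte[16]=0x5D cont=0 payload=0x5D=93: acc |= 93<<7 -> acc=12008 shift=14 [end]
Varint 6: bytes[15:17] = E8 5D -> value 12008 (2 byte(s))
  byte[17]=0x8F cont=1 payload=0x0F=15: acc |= 15<<0 -> acc=15 shift=7
  byte[18]=0xC1 cont=1 payload=0x41=65: acc |= 65<<7 -> acc=8335 shift=14
  byte[19]=0x1F cont=0 payload=0x1F=31: acc |= 31<<14 -> acc=516239 shift=21 [end]
Varint 7: bytes[17:20] = 8F C1 1F -> value 516239 (3 byte(s))

Answer: 13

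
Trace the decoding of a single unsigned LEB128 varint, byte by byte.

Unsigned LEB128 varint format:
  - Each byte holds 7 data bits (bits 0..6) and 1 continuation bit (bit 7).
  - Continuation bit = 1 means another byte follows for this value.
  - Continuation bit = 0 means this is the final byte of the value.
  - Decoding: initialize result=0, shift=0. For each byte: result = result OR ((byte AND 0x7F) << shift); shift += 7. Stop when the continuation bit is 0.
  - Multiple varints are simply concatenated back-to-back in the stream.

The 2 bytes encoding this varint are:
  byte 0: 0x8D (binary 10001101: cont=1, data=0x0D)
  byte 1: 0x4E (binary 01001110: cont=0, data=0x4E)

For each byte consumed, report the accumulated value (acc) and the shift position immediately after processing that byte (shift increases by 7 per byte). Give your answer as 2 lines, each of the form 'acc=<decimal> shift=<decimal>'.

Answer: acc=13 shift=7
acc=9997 shift=14

Derivation:
byte 0=0x8D: payload=0x0D=13, contrib = 13<<0 = 13; acc -> 13, shift -> 7
byte 1=0x4E: payload=0x4E=78, contrib = 78<<7 = 9984; acc -> 9997, shift -> 14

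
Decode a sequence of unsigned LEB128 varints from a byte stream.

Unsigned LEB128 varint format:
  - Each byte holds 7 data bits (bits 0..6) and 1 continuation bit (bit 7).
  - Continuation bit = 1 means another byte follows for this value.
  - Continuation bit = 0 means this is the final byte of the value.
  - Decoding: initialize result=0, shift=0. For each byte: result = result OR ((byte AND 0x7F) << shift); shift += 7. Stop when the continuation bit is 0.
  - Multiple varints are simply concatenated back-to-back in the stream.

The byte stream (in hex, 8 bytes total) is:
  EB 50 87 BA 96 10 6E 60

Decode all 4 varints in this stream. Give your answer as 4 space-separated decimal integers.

Answer: 10347 33922311 110 96

Derivation:
  byte[0]=0xEB cont=1 payload=0x6B=107: acc |= 107<<0 -> acc=107 shift=7
  byte[1]=0x50 cont=0 payload=0x50=80: acc |= 80<<7 -> acc=10347 shift=14 [end]
Varint 1: bytes[0:2] = EB 50 -> value 10347 (2 byte(s))
  byte[2]=0x87 cont=1 payload=0x07=7: acc |= 7<<0 -> acc=7 shift=7
  byte[3]=0xBA cont=1 payload=0x3A=58: acc |= 58<<7 -> acc=7431 shift=14
  byte[4]=0x96 cont=1 payload=0x16=22: acc |= 22<<14 -> acc=367879 shift=21
  byte[5]=0x10 cont=0 payload=0x10=16: acc |= 16<<21 -> acc=33922311 shift=28 [end]
Varint 2: bytes[2:6] = 87 BA 96 10 -> value 33922311 (4 byte(s))
  byte[6]=0x6E cont=0 payload=0x6E=110: acc |= 110<<0 -> acc=110 shift=7 [end]
Varint 3: bytes[6:7] = 6E -> value 110 (1 byte(s))
  byte[7]=0x60 cont=0 payload=0x60=96: acc |= 96<<0 -> acc=96 shift=7 [end]
Varint 4: bytes[7:8] = 60 -> value 96 (1 byte(s))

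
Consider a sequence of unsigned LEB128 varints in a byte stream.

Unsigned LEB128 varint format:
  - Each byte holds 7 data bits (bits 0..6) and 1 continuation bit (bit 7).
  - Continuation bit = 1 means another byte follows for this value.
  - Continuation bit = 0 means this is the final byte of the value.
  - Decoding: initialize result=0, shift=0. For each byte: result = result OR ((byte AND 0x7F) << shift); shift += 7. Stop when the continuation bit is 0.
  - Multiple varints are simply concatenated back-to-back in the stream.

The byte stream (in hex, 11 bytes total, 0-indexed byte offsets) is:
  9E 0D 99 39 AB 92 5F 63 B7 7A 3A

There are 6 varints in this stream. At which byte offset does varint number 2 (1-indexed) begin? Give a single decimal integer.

  byte[0]=0x9E cont=1 payload=0x1E=30: acc |= 30<<0 -> acc=30 shift=7
  byte[1]=0x0D cont=0 payload=0x0D=13: acc |= 13<<7 -> acc=1694 shift=14 [end]
Varint 1: bytes[0:2] = 9E 0D -> value 1694 (2 byte(s))
  byte[2]=0x99 cont=1 payload=0x19=25: acc |= 25<<0 -> acc=25 shift=7
  byte[3]=0x39 cont=0 payload=0x39=57: acc |= 57<<7 -> acc=7321 shift=14 [end]
Varint 2: bytes[2:4] = 99 39 -> value 7321 (2 byte(s))
  byte[4]=0xAB cont=1 payload=0x2B=43: acc |= 43<<0 -> acc=43 shift=7
  byte[5]=0x92 cont=1 payload=0x12=18: acc |= 18<<7 -> acc=2347 shift=14
  byte[6]=0x5F cont=0 payload=0x5F=95: acc |= 95<<14 -> acc=1558827 shift=21 [end]
Varint 3: bytes[4:7] = AB 92 5F -> value 1558827 (3 byte(s))
  byte[7]=0x63 cont=0 payload=0x63=99: acc |= 99<<0 -> acc=99 shift=7 [end]
Varint 4: bytes[7:8] = 63 -> value 99 (1 byte(s))
  byte[8]=0xB7 cont=1 payload=0x37=55: acc |= 55<<0 -> acc=55 shift=7
  byte[9]=0x7A cont=0 payload=0x7A=122: acc |= 122<<7 -> acc=15671 shift=14 [end]
Varint 5: bytes[8:10] = B7 7A -> value 15671 (2 byte(s))
  byte[10]=0x3A cont=0 payload=0x3A=58: acc |= 58<<0 -> acc=58 shift=7 [end]
Varint 6: bytes[10:11] = 3A -> value 58 (1 byte(s))

Answer: 2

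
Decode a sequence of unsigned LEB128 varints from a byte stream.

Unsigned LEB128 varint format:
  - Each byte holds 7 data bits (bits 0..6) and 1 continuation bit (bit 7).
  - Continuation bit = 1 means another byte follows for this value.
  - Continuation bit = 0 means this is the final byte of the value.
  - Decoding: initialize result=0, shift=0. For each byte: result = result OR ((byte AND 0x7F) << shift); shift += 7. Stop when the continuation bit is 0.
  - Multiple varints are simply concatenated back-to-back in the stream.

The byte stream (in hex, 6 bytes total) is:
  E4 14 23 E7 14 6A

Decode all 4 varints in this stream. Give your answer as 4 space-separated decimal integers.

Answer: 2660 35 2663 106

Derivation:
  byte[0]=0xE4 cont=1 payload=0x64=100: acc |= 100<<0 -> acc=100 shift=7
  byte[1]=0x14 cont=0 payload=0x14=20: acc |= 20<<7 -> acc=2660 shift=14 [end]
Varint 1: bytes[0:2] = E4 14 -> value 2660 (2 byte(s))
  byte[2]=0x23 cont=0 payload=0x23=35: acc |= 35<<0 -> acc=35 shift=7 [end]
Varint 2: bytes[2:3] = 23 -> value 35 (1 byte(s))
  byte[3]=0xE7 cont=1 payload=0x67=103: acc |= 103<<0 -> acc=103 shift=7
  byte[4]=0x14 cont=0 payload=0x14=20: acc |= 20<<7 -> acc=2663 shift=14 [end]
Varint 3: bytes[3:5] = E7 14 -> value 2663 (2 byte(s))
  byte[5]=0x6A cont=0 payload=0x6A=106: acc |= 106<<0 -> acc=106 shift=7 [end]
Varint 4: bytes[5:6] = 6A -> value 106 (1 byte(s))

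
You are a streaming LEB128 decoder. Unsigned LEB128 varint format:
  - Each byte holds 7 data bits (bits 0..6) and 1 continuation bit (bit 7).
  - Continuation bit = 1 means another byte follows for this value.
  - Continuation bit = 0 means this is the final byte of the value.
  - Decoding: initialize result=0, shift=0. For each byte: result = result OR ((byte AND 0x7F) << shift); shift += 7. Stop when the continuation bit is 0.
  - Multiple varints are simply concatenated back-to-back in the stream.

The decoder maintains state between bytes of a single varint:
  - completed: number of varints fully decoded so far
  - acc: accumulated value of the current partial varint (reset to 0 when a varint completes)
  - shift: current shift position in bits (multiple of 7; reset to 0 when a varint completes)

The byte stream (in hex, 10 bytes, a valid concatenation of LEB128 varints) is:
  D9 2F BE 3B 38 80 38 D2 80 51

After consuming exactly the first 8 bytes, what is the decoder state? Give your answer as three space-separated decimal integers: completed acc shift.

byte[0]=0xD9 cont=1 payload=0x59: acc |= 89<<0 -> completed=0 acc=89 shift=7
byte[1]=0x2F cont=0 payload=0x2F: varint #1 complete (value=6105); reset -> completed=1 acc=0 shift=0
byte[2]=0xBE cont=1 payload=0x3E: acc |= 62<<0 -> completed=1 acc=62 shift=7
byte[3]=0x3B cont=0 payload=0x3B: varint #2 complete (value=7614); reset -> completed=2 acc=0 shift=0
byte[4]=0x38 cont=0 payload=0x38: varint #3 complete (value=56); reset -> completed=3 acc=0 shift=0
byte[5]=0x80 cont=1 payload=0x00: acc |= 0<<0 -> completed=3 acc=0 shift=7
byte[6]=0x38 cont=0 payload=0x38: varint #4 complete (value=7168); reset -> completed=4 acc=0 shift=0
byte[7]=0xD2 cont=1 payload=0x52: acc |= 82<<0 -> completed=4 acc=82 shift=7

Answer: 4 82 7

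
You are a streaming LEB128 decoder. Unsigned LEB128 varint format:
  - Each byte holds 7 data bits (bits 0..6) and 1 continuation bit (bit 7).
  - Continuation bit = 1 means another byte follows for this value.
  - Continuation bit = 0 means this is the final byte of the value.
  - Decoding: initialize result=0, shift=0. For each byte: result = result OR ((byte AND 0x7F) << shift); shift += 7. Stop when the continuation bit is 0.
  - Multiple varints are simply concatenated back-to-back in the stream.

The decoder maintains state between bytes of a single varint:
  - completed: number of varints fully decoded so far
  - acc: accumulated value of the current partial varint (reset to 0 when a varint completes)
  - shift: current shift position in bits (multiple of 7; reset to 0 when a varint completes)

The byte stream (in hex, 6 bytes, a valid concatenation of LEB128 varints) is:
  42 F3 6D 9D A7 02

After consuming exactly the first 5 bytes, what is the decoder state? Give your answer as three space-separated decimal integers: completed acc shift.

Answer: 2 5021 14

Derivation:
byte[0]=0x42 cont=0 payload=0x42: varint #1 complete (value=66); reset -> completed=1 acc=0 shift=0
byte[1]=0xF3 cont=1 payload=0x73: acc |= 115<<0 -> completed=1 acc=115 shift=7
byte[2]=0x6D cont=0 payload=0x6D: varint #2 complete (value=14067); reset -> completed=2 acc=0 shift=0
byte[3]=0x9D cont=1 payload=0x1D: acc |= 29<<0 -> completed=2 acc=29 shift=7
byte[4]=0xA7 cont=1 payload=0x27: acc |= 39<<7 -> completed=2 acc=5021 shift=14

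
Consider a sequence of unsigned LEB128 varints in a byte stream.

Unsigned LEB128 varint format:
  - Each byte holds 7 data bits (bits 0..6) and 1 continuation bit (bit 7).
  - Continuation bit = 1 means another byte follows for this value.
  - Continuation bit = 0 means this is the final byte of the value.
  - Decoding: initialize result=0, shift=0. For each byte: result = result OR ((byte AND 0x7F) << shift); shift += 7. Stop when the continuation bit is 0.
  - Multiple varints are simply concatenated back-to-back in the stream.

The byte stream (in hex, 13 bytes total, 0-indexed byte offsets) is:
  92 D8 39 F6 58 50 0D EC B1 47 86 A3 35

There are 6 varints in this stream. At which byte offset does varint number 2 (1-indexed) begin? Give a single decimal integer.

  byte[0]=0x92 cont=1 payload=0x12=18: acc |= 18<<0 -> acc=18 shift=7
  byte[1]=0xD8 cont=1 payload=0x58=88: acc |= 88<<7 -> acc=11282 shift=14
  byte[2]=0x39 cont=0 payload=0x39=57: acc |= 57<<14 -> acc=945170 shift=21 [end]
Varint 1: bytes[0:3] = 92 D8 39 -> value 945170 (3 byte(s))
  byte[3]=0xF6 cont=1 payload=0x76=118: acc |= 118<<0 -> acc=118 shift=7
  byte[4]=0x58 cont=0 payload=0x58=88: acc |= 88<<7 -> acc=11382 shift=14 [end]
Varint 2: bytes[3:5] = F6 58 -> value 11382 (2 byte(s))
  byte[5]=0x50 cont=0 payload=0x50=80: acc |= 80<<0 -> acc=80 shift=7 [end]
Varint 3: bytes[5:6] = 50 -> value 80 (1 byte(s))
  byte[6]=0x0D cont=0 payload=0x0D=13: acc |= 13<<0 -> acc=13 shift=7 [end]
Varint 4: bytes[6:7] = 0D -> value 13 (1 byte(s))
  byte[7]=0xEC cont=1 payload=0x6C=108: acc |= 108<<0 -> acc=108 shift=7
  byte[8]=0xB1 cont=1 payload=0x31=49: acc |= 49<<7 -> acc=6380 shift=14
  byte[9]=0x47 cont=0 payload=0x47=71: acc |= 71<<14 -> acc=1169644 shift=21 [end]
Varint 5: bytes[7:10] = EC B1 47 -> value 1169644 (3 byte(s))
  byte[10]=0x86 cont=1 payload=0x06=6: acc |= 6<<0 -> acc=6 shift=7
  byte[11]=0xA3 cont=1 payload=0x23=35: acc |= 35<<7 -> acc=4486 shift=14
  byte[12]=0x35 cont=0 payload=0x35=53: acc |= 53<<14 -> acc=872838 shift=21 [end]
Varint 6: bytes[10:13] = 86 A3 35 -> value 872838 (3 byte(s))

Answer: 3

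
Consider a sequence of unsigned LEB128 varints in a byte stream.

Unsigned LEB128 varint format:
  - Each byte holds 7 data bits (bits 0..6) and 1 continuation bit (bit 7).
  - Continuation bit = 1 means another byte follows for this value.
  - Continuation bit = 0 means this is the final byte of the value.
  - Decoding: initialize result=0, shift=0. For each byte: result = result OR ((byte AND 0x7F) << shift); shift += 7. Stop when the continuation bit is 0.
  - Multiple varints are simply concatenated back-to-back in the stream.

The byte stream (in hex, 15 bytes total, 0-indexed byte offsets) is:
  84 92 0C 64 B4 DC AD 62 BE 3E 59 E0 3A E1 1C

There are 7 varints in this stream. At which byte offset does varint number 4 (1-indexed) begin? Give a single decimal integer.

Answer: 8

Derivation:
  byte[0]=0x84 cont=1 payload=0x04=4: acc |= 4<<0 -> acc=4 shift=7
  byte[1]=0x92 cont=1 payload=0x12=18: acc |= 18<<7 -> acc=2308 shift=14
  byte[2]=0x0C cont=0 payload=0x0C=12: acc |= 12<<14 -> acc=198916 shift=21 [end]
Varint 1: bytes[0:3] = 84 92 0C -> value 198916 (3 byte(s))
  byte[3]=0x64 cont=0 payload=0x64=100: acc |= 100<<0 -> acc=100 shift=7 [end]
Varint 2: bytes[3:4] = 64 -> value 100 (1 byte(s))
  byte[4]=0xB4 cont=1 payload=0x34=52: acc |= 52<<0 -> acc=52 shift=7
  byte[5]=0xDC cont=1 payload=0x5C=92: acc |= 92<<7 -> acc=11828 shift=14
  byte[6]=0xAD cont=1 payload=0x2D=45: acc |= 45<<14 -> acc=749108 shift=21
  byte[7]=0x62 cont=0 payload=0x62=98: acc |= 98<<21 -> acc=206270004 shift=28 [end]
Varint 3: bytes[4:8] = B4 DC AD 62 -> value 206270004 (4 byte(s))
  byte[8]=0xBE cont=1 payload=0x3E=62: acc |= 62<<0 -> acc=62 shift=7
  byte[9]=0x3E cont=0 payload=0x3E=62: acc |= 62<<7 -> acc=7998 shift=14 [end]
Varint 4: bytes[8:10] = BE 3E -> value 7998 (2 byte(s))
  byte[10]=0x59 cont=0 payload=0x59=89: acc |= 89<<0 -> acc=89 shift=7 [end]
Varint 5: bytes[10:11] = 59 -> value 89 (1 byte(s))
  byte[11]=0xE0 cont=1 payload=0x60=96: acc |= 96<<0 -> acc=96 shift=7
  byte[12]=0x3A cont=0 payload=0x3A=58: acc |= 58<<7 -> acc=7520 shift=14 [end]
Varint 6: bytes[11:13] = E0 3A -> value 7520 (2 byte(s))
  byte[13]=0xE1 cont=1 payload=0x61=97: acc |= 97<<0 -> acc=97 shift=7
  byte[14]=0x1C cont=0 payload=0x1C=28: acc |= 28<<7 -> acc=3681 shift=14 [end]
Varint 7: bytes[13:15] = E1 1C -> value 3681 (2 byte(s))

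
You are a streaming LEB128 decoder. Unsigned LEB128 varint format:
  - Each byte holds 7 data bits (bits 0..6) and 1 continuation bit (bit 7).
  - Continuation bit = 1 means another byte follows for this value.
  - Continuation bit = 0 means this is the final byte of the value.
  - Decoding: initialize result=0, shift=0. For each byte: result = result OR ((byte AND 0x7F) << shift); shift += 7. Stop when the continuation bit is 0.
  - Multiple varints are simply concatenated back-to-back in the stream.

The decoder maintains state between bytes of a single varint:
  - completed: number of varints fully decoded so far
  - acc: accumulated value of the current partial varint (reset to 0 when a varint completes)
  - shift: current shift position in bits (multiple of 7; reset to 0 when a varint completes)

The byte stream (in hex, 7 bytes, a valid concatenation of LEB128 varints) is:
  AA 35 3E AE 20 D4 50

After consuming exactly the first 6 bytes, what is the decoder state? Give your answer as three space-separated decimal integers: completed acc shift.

Answer: 3 84 7

Derivation:
byte[0]=0xAA cont=1 payload=0x2A: acc |= 42<<0 -> completed=0 acc=42 shift=7
byte[1]=0x35 cont=0 payload=0x35: varint #1 complete (value=6826); reset -> completed=1 acc=0 shift=0
byte[2]=0x3E cont=0 payload=0x3E: varint #2 complete (value=62); reset -> completed=2 acc=0 shift=0
byte[3]=0xAE cont=1 payload=0x2E: acc |= 46<<0 -> completed=2 acc=46 shift=7
byte[4]=0x20 cont=0 payload=0x20: varint #3 complete (value=4142); reset -> completed=3 acc=0 shift=0
byte[5]=0xD4 cont=1 payload=0x54: acc |= 84<<0 -> completed=3 acc=84 shift=7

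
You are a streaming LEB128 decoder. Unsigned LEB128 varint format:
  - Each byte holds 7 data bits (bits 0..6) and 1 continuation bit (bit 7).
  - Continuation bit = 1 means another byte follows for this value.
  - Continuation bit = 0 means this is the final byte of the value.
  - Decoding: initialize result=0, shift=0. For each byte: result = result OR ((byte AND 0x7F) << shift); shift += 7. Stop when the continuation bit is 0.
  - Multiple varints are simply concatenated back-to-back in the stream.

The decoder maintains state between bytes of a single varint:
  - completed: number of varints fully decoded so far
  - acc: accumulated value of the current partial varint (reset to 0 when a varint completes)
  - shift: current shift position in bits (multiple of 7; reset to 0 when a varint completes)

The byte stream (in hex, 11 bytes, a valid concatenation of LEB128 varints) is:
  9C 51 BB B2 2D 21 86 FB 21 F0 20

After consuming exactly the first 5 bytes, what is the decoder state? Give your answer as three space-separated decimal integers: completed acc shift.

byte[0]=0x9C cont=1 payload=0x1C: acc |= 28<<0 -> completed=0 acc=28 shift=7
byte[1]=0x51 cont=0 payload=0x51: varint #1 complete (value=10396); reset -> completed=1 acc=0 shift=0
byte[2]=0xBB cont=1 payload=0x3B: acc |= 59<<0 -> completed=1 acc=59 shift=7
byte[3]=0xB2 cont=1 payload=0x32: acc |= 50<<7 -> completed=1 acc=6459 shift=14
byte[4]=0x2D cont=0 payload=0x2D: varint #2 complete (value=743739); reset -> completed=2 acc=0 shift=0

Answer: 2 0 0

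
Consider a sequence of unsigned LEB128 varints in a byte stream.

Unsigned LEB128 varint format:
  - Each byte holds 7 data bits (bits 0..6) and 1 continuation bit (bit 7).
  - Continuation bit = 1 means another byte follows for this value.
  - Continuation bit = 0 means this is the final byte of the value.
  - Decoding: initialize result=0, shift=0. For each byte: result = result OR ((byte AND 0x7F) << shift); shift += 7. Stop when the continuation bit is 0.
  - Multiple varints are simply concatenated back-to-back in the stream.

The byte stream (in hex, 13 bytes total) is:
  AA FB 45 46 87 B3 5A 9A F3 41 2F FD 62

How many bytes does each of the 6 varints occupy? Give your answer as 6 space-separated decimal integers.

  byte[0]=0xAA cont=1 payload=0x2A=42: acc |= 42<<0 -> acc=42 shift=7
  byte[1]=0xFB cont=1 payload=0x7B=123: acc |= 123<<7 -> acc=15786 shift=14
  byte[2]=0x45 cont=0 payload=0x45=69: acc |= 69<<14 -> acc=1146282 shift=21 [end]
Varint 1: bytes[0:3] = AA FB 45 -> value 1146282 (3 byte(s))
  byte[3]=0x46 cont=0 payload=0x46=70: acc |= 70<<0 -> acc=70 shift=7 [end]
Varint 2: bytes[3:4] = 46 -> value 70 (1 byte(s))
  byte[4]=0x87 cont=1 payload=0x07=7: acc |= 7<<0 -> acc=7 shift=7
  byte[5]=0xB3 cont=1 payload=0x33=51: acc |= 51<<7 -> acc=6535 shift=14
  byte[6]=0x5A cont=0 payload=0x5A=90: acc |= 90<<14 -> acc=1481095 shift=21 [end]
Varint 3: bytes[4:7] = 87 B3 5A -> value 1481095 (3 byte(s))
  byte[7]=0x9A cont=1 payload=0x1A=26: acc |= 26<<0 -> acc=26 shift=7
  byte[8]=0xF3 cont=1 payload=0x73=115: acc |= 115<<7 -> acc=14746 shift=14
  byte[9]=0x41 cont=0 payload=0x41=65: acc |= 65<<14 -> acc=1079706 shift=21 [end]
Varint 4: bytes[7:10] = 9A F3 41 -> value 1079706 (3 byte(s))
  byte[10]=0x2F cont=0 payload=0x2F=47: acc |= 47<<0 -> acc=47 shift=7 [end]
Varint 5: bytes[10:11] = 2F -> value 47 (1 byte(s))
  byte[11]=0xFD cont=1 payload=0x7D=125: acc |= 125<<0 -> acc=125 shift=7
  byte[12]=0x62 cont=0 payload=0x62=98: acc |= 98<<7 -> acc=12669 shift=14 [end]
Varint 6: bytes[11:13] = FD 62 -> value 12669 (2 byte(s))

Answer: 3 1 3 3 1 2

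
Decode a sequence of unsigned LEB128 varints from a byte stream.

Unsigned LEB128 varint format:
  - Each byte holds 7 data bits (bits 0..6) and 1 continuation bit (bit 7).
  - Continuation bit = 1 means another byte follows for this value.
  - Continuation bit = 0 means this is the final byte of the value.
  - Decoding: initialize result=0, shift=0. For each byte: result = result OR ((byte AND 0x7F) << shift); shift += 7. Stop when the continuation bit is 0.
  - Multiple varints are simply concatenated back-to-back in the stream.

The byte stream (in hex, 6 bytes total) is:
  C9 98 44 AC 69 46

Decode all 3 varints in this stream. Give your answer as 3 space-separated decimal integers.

  byte[0]=0xC9 cont=1 payload=0x49=73: acc |= 73<<0 -> acc=73 shift=7
  byte[1]=0x98 cont=1 payload=0x18=24: acc |= 24<<7 -> acc=3145 shift=14
  byte[2]=0x44 cont=0 payload=0x44=68: acc |= 68<<14 -> acc=1117257 shift=21 [end]
Varint 1: bytes[0:3] = C9 98 44 -> value 1117257 (3 byte(s))
  byte[3]=0xAC cont=1 payload=0x2C=44: acc |= 44<<0 -> acc=44 shift=7
  byte[4]=0x69 cont=0 payload=0x69=105: acc |= 105<<7 -> acc=13484 shift=14 [end]
Varint 2: bytes[3:5] = AC 69 -> value 13484 (2 byte(s))
  byte[5]=0x46 cont=0 payload=0x46=70: acc |= 70<<0 -> acc=70 shift=7 [end]
Varint 3: bytes[5:6] = 46 -> value 70 (1 byte(s))

Answer: 1117257 13484 70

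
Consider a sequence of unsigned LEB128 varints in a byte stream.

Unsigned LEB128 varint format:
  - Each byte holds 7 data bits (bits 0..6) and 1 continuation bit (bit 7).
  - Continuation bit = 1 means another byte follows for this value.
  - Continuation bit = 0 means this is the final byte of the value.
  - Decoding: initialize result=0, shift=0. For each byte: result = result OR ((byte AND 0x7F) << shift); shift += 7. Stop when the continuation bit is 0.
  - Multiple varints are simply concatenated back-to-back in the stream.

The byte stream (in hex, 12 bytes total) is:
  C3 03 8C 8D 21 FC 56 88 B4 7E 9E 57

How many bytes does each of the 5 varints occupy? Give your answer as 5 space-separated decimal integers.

  byte[0]=0xC3 cont=1 payload=0x43=67: acc |= 67<<0 -> acc=67 shift=7
  byte[1]=0x03 cont=0 payload=0x03=3: acc |= 3<<7 -> acc=451 shift=14 [end]
Varint 1: bytes[0:2] = C3 03 -> value 451 (2 byte(s))
  byte[2]=0x8C cont=1 payload=0x0C=12: acc |= 12<<0 -> acc=12 shift=7
  byte[3]=0x8D cont=1 payload=0x0D=13: acc |= 13<<7 -> acc=1676 shift=14
  byte[4]=0x21 cont=0 payload=0x21=33: acc |= 33<<14 -> acc=542348 shift=21 [end]
Varint 2: bytes[2:5] = 8C 8D 21 -> value 542348 (3 byte(s))
  byte[5]=0xFC cont=1 payload=0x7C=124: acc |= 124<<0 -> acc=124 shift=7
  byte[6]=0x56 cont=0 payload=0x56=86: acc |= 86<<7 -> acc=11132 shift=14 [end]
Varint 3: bytes[5:7] = FC 56 -> value 11132 (2 byte(s))
  byte[7]=0x88 cont=1 payload=0x08=8: acc |= 8<<0 -> acc=8 shift=7
  byte[8]=0xB4 cont=1 payload=0x34=52: acc |= 52<<7 -> acc=6664 shift=14
  byte[9]=0x7E cont=0 payload=0x7E=126: acc |= 126<<14 -> acc=2071048 shift=21 [end]
Varint 4: bytes[7:10] = 88 B4 7E -> value 2071048 (3 byte(s))
  byte[10]=0x9E cont=1 payload=0x1E=30: acc |= 30<<0 -> acc=30 shift=7
  byte[11]=0x57 cont=0 payload=0x57=87: acc |= 87<<7 -> acc=11166 shift=14 [end]
Varint 5: bytes[10:12] = 9E 57 -> value 11166 (2 byte(s))

Answer: 2 3 2 3 2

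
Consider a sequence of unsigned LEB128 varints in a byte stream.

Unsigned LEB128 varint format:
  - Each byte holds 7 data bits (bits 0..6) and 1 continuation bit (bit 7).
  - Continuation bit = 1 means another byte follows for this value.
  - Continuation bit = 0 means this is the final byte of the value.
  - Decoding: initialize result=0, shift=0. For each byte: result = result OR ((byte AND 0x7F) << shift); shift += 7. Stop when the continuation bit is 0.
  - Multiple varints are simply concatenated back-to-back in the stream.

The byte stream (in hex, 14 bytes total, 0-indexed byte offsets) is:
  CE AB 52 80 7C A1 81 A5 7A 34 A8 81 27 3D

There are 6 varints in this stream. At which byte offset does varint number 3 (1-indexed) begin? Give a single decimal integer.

  byte[0]=0xCE cont=1 payload=0x4E=78: acc |= 78<<0 -> acc=78 shift=7
  byte[1]=0xAB cont=1 payload=0x2B=43: acc |= 43<<7 -> acc=5582 shift=14
  byte[2]=0x52 cont=0 payload=0x52=82: acc |= 82<<14 -> acc=1349070 shift=21 [end]
Varint 1: bytes[0:3] = CE AB 52 -> value 1349070 (3 byte(s))
  byte[3]=0x80 cont=1 payload=0x00=0: acc |= 0<<0 -> acc=0 shift=7
  byte[4]=0x7C cont=0 payload=0x7C=124: acc |= 124<<7 -> acc=15872 shift=14 [end]
Varint 2: bytes[3:5] = 80 7C -> value 15872 (2 byte(s))
  byte[5]=0xA1 cont=1 payload=0x21=33: acc |= 33<<0 -> acc=33 shift=7
  byte[6]=0x81 cont=1 payload=0x01=1: acc |= 1<<7 -> acc=161 shift=14
  byte[7]=0xA5 cont=1 payload=0x25=37: acc |= 37<<14 -> acc=606369 shift=21
  byte[8]=0x7A cont=0 payload=0x7A=122: acc |= 122<<21 -> acc=256458913 shift=28 [end]
Varint 3: bytes[5:9] = A1 81 A5 7A -> value 256458913 (4 byte(s))
  byte[9]=0x34 cont=0 payload=0x34=52: acc |= 52<<0 -> acc=52 shift=7 [end]
Varint 4: bytes[9:10] = 34 -> value 52 (1 byte(s))
  byte[10]=0xA8 cont=1 payload=0x28=40: acc |= 40<<0 -> acc=40 shift=7
  byte[11]=0x81 cont=1 payload=0x01=1: acc |= 1<<7 -> acc=168 shift=14
  byte[12]=0x27 cont=0 payload=0x27=39: acc |= 39<<14 -> acc=639144 shift=21 [end]
Varint 5: bytes[10:13] = A8 81 27 -> value 639144 (3 byte(s))
  byte[13]=0x3D cont=0 payload=0x3D=61: acc |= 61<<0 -> acc=61 shift=7 [end]
Varint 6: bytes[13:14] = 3D -> value 61 (1 byte(s))

Answer: 5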